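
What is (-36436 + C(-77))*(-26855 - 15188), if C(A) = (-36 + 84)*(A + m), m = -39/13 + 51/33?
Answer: 18592255460/11 ≈ 1.6902e+9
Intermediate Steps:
m = -16/11 (m = -39*1/13 + 51*(1/33) = -3 + 17/11 = -16/11 ≈ -1.4545)
C(A) = -768/11 + 48*A (C(A) = (-36 + 84)*(A - 16/11) = 48*(-16/11 + A) = -768/11 + 48*A)
(-36436 + C(-77))*(-26855 - 15188) = (-36436 + (-768/11 + 48*(-77)))*(-26855 - 15188) = (-36436 + (-768/11 - 3696))*(-42043) = (-36436 - 41424/11)*(-42043) = -442220/11*(-42043) = 18592255460/11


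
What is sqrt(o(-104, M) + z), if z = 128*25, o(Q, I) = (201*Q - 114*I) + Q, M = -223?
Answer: 9*sqrt(94) ≈ 87.258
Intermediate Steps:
o(Q, I) = -114*I + 202*Q (o(Q, I) = (-114*I + 201*Q) + Q = -114*I + 202*Q)
z = 3200
sqrt(o(-104, M) + z) = sqrt((-114*(-223) + 202*(-104)) + 3200) = sqrt((25422 - 21008) + 3200) = sqrt(4414 + 3200) = sqrt(7614) = 9*sqrt(94)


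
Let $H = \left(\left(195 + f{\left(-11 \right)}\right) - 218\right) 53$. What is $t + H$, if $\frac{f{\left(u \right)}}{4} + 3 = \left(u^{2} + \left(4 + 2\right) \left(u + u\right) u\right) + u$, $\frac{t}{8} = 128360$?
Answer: $1356169$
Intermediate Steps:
$t = 1026880$ ($t = 8 \cdot 128360 = 1026880$)
$f{\left(u \right)} = -12 + 4 u + 52 u^{2}$ ($f{\left(u \right)} = -12 + 4 \left(\left(u^{2} + \left(4 + 2\right) \left(u + u\right) u\right) + u\right) = -12 + 4 \left(\left(u^{2} + 6 \cdot 2 u u\right) + u\right) = -12 + 4 \left(\left(u^{2} + 12 u u\right) + u\right) = -12 + 4 \left(\left(u^{2} + 12 u^{2}\right) + u\right) = -12 + 4 \left(13 u^{2} + u\right) = -12 + 4 \left(u + 13 u^{2}\right) = -12 + \left(4 u + 52 u^{2}\right) = -12 + 4 u + 52 u^{2}$)
$H = 329289$ ($H = \left(\left(195 + \left(-12 + 4 \left(-11\right) + 52 \left(-11\right)^{2}\right)\right) - 218\right) 53 = \left(\left(195 - -6236\right) - 218\right) 53 = \left(\left(195 + 6236\right) - 218\right) 53 = \left(6431 - 218\right) 53 = 6213 \cdot 53 = 329289$)
$t + H = 1026880 + 329289 = 1356169$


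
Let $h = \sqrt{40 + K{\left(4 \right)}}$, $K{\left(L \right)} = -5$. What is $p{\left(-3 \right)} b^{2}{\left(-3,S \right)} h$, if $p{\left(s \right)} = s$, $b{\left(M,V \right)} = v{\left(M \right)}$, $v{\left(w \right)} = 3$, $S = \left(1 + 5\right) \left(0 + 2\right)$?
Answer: $- 27 \sqrt{35} \approx -159.73$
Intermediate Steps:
$S = 12$ ($S = 6 \cdot 2 = 12$)
$b{\left(M,V \right)} = 3$
$h = \sqrt{35}$ ($h = \sqrt{40 - 5} = \sqrt{35} \approx 5.9161$)
$p{\left(-3 \right)} b^{2}{\left(-3,S \right)} h = - 3 \cdot 3^{2} \sqrt{35} = \left(-3\right) 9 \sqrt{35} = - 27 \sqrt{35}$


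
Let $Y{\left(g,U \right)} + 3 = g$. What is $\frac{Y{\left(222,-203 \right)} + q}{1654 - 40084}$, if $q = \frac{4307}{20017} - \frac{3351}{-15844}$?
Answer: $- \frac{69591024287}{12188049443640} \approx -0.0057098$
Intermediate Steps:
$Y{\left(g,U \right)} = -3 + g$
$q = \frac{135317075}{317149348}$ ($q = 4307 \cdot \frac{1}{20017} - - \frac{3351}{15844} = \frac{4307}{20017} + \frac{3351}{15844} = \frac{135317075}{317149348} \approx 0.42667$)
$\frac{Y{\left(222,-203 \right)} + q}{1654 - 40084} = \frac{\left(-3 + 222\right) + \frac{135317075}{317149348}}{1654 - 40084} = \frac{219 + \frac{135317075}{317149348}}{-38430} = \frac{69591024287}{317149348} \left(- \frac{1}{38430}\right) = - \frac{69591024287}{12188049443640}$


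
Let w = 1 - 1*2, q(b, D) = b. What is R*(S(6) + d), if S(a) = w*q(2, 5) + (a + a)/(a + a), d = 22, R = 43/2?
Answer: 903/2 ≈ 451.50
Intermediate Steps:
R = 43/2 (R = 43*(½) = 43/2 ≈ 21.500)
w = -1 (w = 1 - 2 = -1)
S(a) = -1 (S(a) = -1*2 + (a + a)/(a + a) = -2 + (2*a)/((2*a)) = -2 + (2*a)*(1/(2*a)) = -2 + 1 = -1)
R*(S(6) + d) = 43*(-1 + 22)/2 = (43/2)*21 = 903/2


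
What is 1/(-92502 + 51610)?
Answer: -1/40892 ≈ -2.4455e-5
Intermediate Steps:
1/(-92502 + 51610) = 1/(-40892) = -1/40892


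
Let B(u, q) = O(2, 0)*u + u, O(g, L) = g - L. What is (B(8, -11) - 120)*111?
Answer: -10656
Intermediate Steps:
B(u, q) = 3*u (B(u, q) = (2 - 1*0)*u + u = (2 + 0)*u + u = 2*u + u = 3*u)
(B(8, -11) - 120)*111 = (3*8 - 120)*111 = (24 - 120)*111 = -96*111 = -10656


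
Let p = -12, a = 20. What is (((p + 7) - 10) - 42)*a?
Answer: -1140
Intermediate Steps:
(((p + 7) - 10) - 42)*a = (((-12 + 7) - 10) - 42)*20 = ((-5 - 10) - 42)*20 = (-15 - 42)*20 = -57*20 = -1140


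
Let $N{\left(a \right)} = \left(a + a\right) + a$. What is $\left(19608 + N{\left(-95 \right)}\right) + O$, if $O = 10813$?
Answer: $30136$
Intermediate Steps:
$N{\left(a \right)} = 3 a$ ($N{\left(a \right)} = 2 a + a = 3 a$)
$\left(19608 + N{\left(-95 \right)}\right) + O = \left(19608 + 3 \left(-95\right)\right) + 10813 = \left(19608 - 285\right) + 10813 = 19323 + 10813 = 30136$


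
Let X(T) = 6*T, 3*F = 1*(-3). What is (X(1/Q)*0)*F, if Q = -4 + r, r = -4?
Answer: 0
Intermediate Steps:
Q = -8 (Q = -4 - 4 = -8)
F = -1 (F = (1*(-3))/3 = (⅓)*(-3) = -1)
(X(1/Q)*0)*F = ((6/(-8))*0)*(-1) = ((6*(-⅛))*0)*(-1) = -¾*0*(-1) = 0*(-1) = 0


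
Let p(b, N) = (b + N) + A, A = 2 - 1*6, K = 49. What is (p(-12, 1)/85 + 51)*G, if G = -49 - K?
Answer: -84672/17 ≈ -4980.7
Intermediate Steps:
A = -4 (A = 2 - 6 = -4)
p(b, N) = -4 + N + b (p(b, N) = (b + N) - 4 = (N + b) - 4 = -4 + N + b)
G = -98 (G = -49 - 1*49 = -49 - 49 = -98)
(p(-12, 1)/85 + 51)*G = ((-4 + 1 - 12)/85 + 51)*(-98) = (-15*1/85 + 51)*(-98) = (-3/17 + 51)*(-98) = (864/17)*(-98) = -84672/17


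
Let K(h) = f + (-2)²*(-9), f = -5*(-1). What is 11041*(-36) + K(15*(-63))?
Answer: -397507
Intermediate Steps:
f = 5
K(h) = -31 (K(h) = 5 + (-2)²*(-9) = 5 + 4*(-9) = 5 - 36 = -31)
11041*(-36) + K(15*(-63)) = 11041*(-36) - 31 = -397476 - 31 = -397507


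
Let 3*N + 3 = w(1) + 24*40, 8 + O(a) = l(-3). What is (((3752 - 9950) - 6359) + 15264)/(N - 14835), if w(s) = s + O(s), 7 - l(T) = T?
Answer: -2707/14515 ≈ -0.18650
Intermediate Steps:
l(T) = 7 - T
O(a) = 2 (O(a) = -8 + (7 - 1*(-3)) = -8 + (7 + 3) = -8 + 10 = 2)
w(s) = 2 + s (w(s) = s + 2 = 2 + s)
N = 320 (N = -1 + ((2 + 1) + 24*40)/3 = -1 + (3 + 960)/3 = -1 + (1/3)*963 = -1 + 321 = 320)
(((3752 - 9950) - 6359) + 15264)/(N - 14835) = (((3752 - 9950) - 6359) + 15264)/(320 - 14835) = ((-6198 - 6359) + 15264)/(-14515) = (-12557 + 15264)*(-1/14515) = 2707*(-1/14515) = -2707/14515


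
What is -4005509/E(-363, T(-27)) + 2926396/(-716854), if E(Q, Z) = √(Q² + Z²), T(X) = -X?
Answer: -1463198/358427 - 4005509*√14722/44166 ≈ -11008.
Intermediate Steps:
-4005509/E(-363, T(-27)) + 2926396/(-716854) = -4005509/√((-363)² + (-1*(-27))²) + 2926396/(-716854) = -4005509/√(131769 + 27²) + 2926396*(-1/716854) = -4005509/√(131769 + 729) - 1463198/358427 = -4005509*√14722/44166 - 1463198/358427 = -1463198/358427 - 4005509*√14722/44166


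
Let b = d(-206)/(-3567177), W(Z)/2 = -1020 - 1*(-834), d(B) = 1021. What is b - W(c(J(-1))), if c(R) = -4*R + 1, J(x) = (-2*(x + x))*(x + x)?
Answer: 1326988823/3567177 ≈ 372.00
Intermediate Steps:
J(x) = -8*x² (J(x) = (-4*x)*(2*x) = -8*x²)
c(R) = 1 - 4*R
W(Z) = -372 (W(Z) = 2*(-1020 - 1*(-834)) = 2*(-1020 + 834) = 2*(-186) = -372)
b = -1021/3567177 (b = 1021/(-3567177) = 1021*(-1/3567177) = -1021/3567177 ≈ -0.00028622)
b - W(c(J(-1))) = -1021/3567177 - 1*(-372) = -1021/3567177 + 372 = 1326988823/3567177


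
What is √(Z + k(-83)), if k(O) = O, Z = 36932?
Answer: √36849 ≈ 191.96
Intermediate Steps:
√(Z + k(-83)) = √(36932 - 83) = √36849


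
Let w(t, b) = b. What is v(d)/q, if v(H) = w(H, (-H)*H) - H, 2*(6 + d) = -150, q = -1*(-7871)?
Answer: -6480/7871 ≈ -0.82328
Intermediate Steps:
q = 7871
d = -81 (d = -6 + (½)*(-150) = -6 - 75 = -81)
v(H) = -H - H² (v(H) = (-H)*H - H = -H² - H = -H - H²)
v(d)/q = -81*(-1 - 1*(-81))/7871 = -81*(-1 + 81)*(1/7871) = -81*80*(1/7871) = -6480*1/7871 = -6480/7871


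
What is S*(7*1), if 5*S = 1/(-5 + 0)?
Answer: -7/25 ≈ -0.28000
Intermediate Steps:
S = -1/25 (S = 1/(5*(-5 + 0)) = (⅕)/(-5) = (⅕)*(-⅕) = -1/25 ≈ -0.040000)
S*(7*1) = -7/25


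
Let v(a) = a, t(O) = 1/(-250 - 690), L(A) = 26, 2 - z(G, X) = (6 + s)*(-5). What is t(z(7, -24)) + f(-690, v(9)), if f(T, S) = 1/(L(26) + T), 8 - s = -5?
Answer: -401/156040 ≈ -0.0025699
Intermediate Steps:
s = 13 (s = 8 - 1*(-5) = 8 + 5 = 13)
z(G, X) = 97 (z(G, X) = 2 - (6 + 13)*(-5) = 2 - 19*(-5) = 2 - 1*(-95) = 2 + 95 = 97)
t(O) = -1/940 (t(O) = 1/(-940) = -1/940)
f(T, S) = 1/(26 + T)
t(z(7, -24)) + f(-690, v(9)) = -1/940 + 1/(26 - 690) = -1/940 + 1/(-664) = -1/940 - 1/664 = -401/156040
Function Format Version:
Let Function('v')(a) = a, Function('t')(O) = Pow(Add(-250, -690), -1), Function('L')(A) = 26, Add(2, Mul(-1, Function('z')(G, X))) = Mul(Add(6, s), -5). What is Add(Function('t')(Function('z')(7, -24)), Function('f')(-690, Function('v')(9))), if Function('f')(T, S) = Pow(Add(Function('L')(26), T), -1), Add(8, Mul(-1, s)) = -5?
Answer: Rational(-401, 156040) ≈ -0.0025699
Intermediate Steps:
s = 13 (s = Add(8, Mul(-1, -5)) = Add(8, 5) = 13)
Function('z')(G, X) = 97 (Function('z')(G, X) = Add(2, Mul(-1, Mul(Add(6, 13), -5))) = Add(2, Mul(-1, Mul(19, -5))) = Add(2, Mul(-1, -95)) = Add(2, 95) = 97)
Function('t')(O) = Rational(-1, 940) (Function('t')(O) = Pow(-940, -1) = Rational(-1, 940))
Function('f')(T, S) = Pow(Add(26, T), -1)
Add(Function('t')(Function('z')(7, -24)), Function('f')(-690, Function('v')(9))) = Add(Rational(-1, 940), Pow(Add(26, -690), -1)) = Add(Rational(-1, 940), Pow(-664, -1)) = Add(Rational(-1, 940), Rational(-1, 664)) = Rational(-401, 156040)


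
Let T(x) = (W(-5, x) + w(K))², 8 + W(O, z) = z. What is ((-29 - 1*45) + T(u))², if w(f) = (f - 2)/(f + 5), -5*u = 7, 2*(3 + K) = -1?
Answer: 473758756/50625 ≈ 9358.2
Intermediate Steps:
W(O, z) = -8 + z
K = -7/2 (K = -3 + (½)*(-1) = -3 - ½ = -7/2 ≈ -3.5000)
u = -7/5 (u = -⅕*7 = -7/5 ≈ -1.4000)
w(f) = (-2 + f)/(5 + f)
T(x) = (-35/3 + x)² (T(x) = ((-8 + x) + (-2 - 7/2)/(5 - 7/2))² = ((-8 + x) - 11/2/(3/2))² = ((-8 + x) + (⅔)*(-11/2))² = ((-8 + x) - 11/3)² = (-35/3 + x)²)
((-29 - 1*45) + T(u))² = ((-29 - 1*45) + (35 - 3*(-7/5))²/9)² = ((-29 - 45) + (35 + 21/5)²/9)² = (-74 + (196/5)²/9)² = (-74 + (⅑)*(38416/25))² = (-74 + 38416/225)² = (21766/225)² = 473758756/50625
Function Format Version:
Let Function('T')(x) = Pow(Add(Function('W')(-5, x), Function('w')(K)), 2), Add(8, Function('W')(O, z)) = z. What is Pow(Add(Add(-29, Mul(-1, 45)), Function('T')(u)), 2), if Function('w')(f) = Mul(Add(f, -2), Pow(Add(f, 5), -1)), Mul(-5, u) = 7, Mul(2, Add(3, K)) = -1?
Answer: Rational(473758756, 50625) ≈ 9358.2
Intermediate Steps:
Function('W')(O, z) = Add(-8, z)
K = Rational(-7, 2) (K = Add(-3, Mul(Rational(1, 2), -1)) = Add(-3, Rational(-1, 2)) = Rational(-7, 2) ≈ -3.5000)
u = Rational(-7, 5) (u = Mul(Rational(-1, 5), 7) = Rational(-7, 5) ≈ -1.4000)
Function('w')(f) = Mul(Pow(Add(5, f), -1), Add(-2, f)) (Function('w')(f) = Mul(Add(-2, f), Pow(Add(5, f), -1)) = Mul(Pow(Add(5, f), -1), Add(-2, f)))
Function('T')(x) = Pow(Add(Rational(-35, 3), x), 2) (Function('T')(x) = Pow(Add(Add(-8, x), Mul(Pow(Add(5, Rational(-7, 2)), -1), Add(-2, Rational(-7, 2)))), 2) = Pow(Add(Add(-8, x), Mul(Pow(Rational(3, 2), -1), Rational(-11, 2))), 2) = Pow(Add(Add(-8, x), Mul(Rational(2, 3), Rational(-11, 2))), 2) = Pow(Add(Add(-8, x), Rational(-11, 3)), 2) = Pow(Add(Rational(-35, 3), x), 2))
Pow(Add(Add(-29, Mul(-1, 45)), Function('T')(u)), 2) = Pow(Add(Add(-29, Mul(-1, 45)), Mul(Rational(1, 9), Pow(Add(35, Mul(-3, Rational(-7, 5))), 2))), 2) = Pow(Add(Add(-29, -45), Mul(Rational(1, 9), Pow(Add(35, Rational(21, 5)), 2))), 2) = Pow(Add(-74, Mul(Rational(1, 9), Pow(Rational(196, 5), 2))), 2) = Pow(Add(-74, Mul(Rational(1, 9), Rational(38416, 25))), 2) = Pow(Add(-74, Rational(38416, 225)), 2) = Pow(Rational(21766, 225), 2) = Rational(473758756, 50625)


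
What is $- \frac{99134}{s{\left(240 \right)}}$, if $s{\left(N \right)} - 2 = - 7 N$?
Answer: $\frac{49567}{839} \approx 59.079$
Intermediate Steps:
$s{\left(N \right)} = 2 - 7 N$
$- \frac{99134}{s{\left(240 \right)}} = - \frac{99134}{2 - 1680} = - \frac{99134}{-1678} = \left(-99134\right) \left(- \frac{1}{1678}\right) = \frac{49567}{839}$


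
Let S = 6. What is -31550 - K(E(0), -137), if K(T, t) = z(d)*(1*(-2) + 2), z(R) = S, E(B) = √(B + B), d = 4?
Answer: -31550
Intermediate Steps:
E(B) = √2*√B (E(B) = √(2*B) = √2*√B)
z(R) = 6
K(T, t) = 0 (K(T, t) = 6*(1*(-2) + 2) = 6*(-2 + 2) = 6*0 = 0)
-31550 - K(E(0), -137) = -31550 - 1*0 = -31550 + 0 = -31550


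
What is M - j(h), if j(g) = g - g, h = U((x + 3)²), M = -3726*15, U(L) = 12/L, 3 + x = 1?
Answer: -55890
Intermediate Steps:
x = -2 (x = -3 + 1 = -2)
M = -55890
h = 12 (h = 12/((-2 + 3)²) = 12/(1²) = 12/1 = 12*1 = 12)
j(g) = 0
M - j(h) = -55890 - 1*0 = -55890 + 0 = -55890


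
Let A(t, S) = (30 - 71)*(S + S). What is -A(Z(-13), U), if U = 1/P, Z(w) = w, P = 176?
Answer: 41/88 ≈ 0.46591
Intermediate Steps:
U = 1/176 ≈ 0.0056818
A(t, S) = -82*S
-A(Z(-13), U) = -(-82)/176 = -1*(-41/88) = 41/88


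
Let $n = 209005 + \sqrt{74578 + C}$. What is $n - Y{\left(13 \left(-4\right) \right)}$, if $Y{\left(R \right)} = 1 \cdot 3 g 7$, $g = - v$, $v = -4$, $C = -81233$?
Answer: $208921 + 11 i \sqrt{55} \approx 2.0892 \cdot 10^{5} + 81.578 i$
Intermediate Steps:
$g = 4$ ($g = \left(-1\right) \left(-4\right) = 4$)
$Y{\left(R \right)} = 84$ ($Y{\left(R \right)} = 1 \cdot 3 \cdot 4 \cdot 7 = 3 \cdot 4 \cdot 7 = 12 \cdot 7 = 84$)
$n = 209005 + 11 i \sqrt{55}$ ($n = 209005 + \sqrt{74578 - 81233} = 209005 + \sqrt{-6655} = 209005 + 11 i \sqrt{55} \approx 2.0901 \cdot 10^{5} + 81.578 i$)
$n - Y{\left(13 \left(-4\right) \right)} = \left(209005 + 11 i \sqrt{55}\right) - 84 = 208921 + 11 i \sqrt{55}$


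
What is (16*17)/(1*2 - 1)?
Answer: 272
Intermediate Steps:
(16*17)/(1*2 - 1) = 272/(2 - 1) = 272/1 = 272*1 = 272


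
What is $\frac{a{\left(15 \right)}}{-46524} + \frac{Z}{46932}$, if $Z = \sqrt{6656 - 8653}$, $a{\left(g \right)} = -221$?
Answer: $\frac{221}{46524} + \frac{i \sqrt{1997}}{46932} \approx 0.0047502 + 0.00095218 i$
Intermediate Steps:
$Z = i \sqrt{1997}$ ($Z = \sqrt{-1997} = i \sqrt{1997} \approx 44.688 i$)
$\frac{a{\left(15 \right)}}{-46524} + \frac{Z}{46932} = - \frac{221}{-46524} + \frac{i \sqrt{1997}}{46932} = \left(-221\right) \left(- \frac{1}{46524}\right) + i \sqrt{1997} \cdot \frac{1}{46932} = \frac{221}{46524} + \frac{i \sqrt{1997}}{46932}$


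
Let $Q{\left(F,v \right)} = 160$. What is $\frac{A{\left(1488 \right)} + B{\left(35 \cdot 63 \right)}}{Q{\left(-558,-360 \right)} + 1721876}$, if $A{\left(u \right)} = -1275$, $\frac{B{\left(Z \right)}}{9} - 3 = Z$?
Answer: $\frac{6199}{574012} \approx 0.010799$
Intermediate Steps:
$B{\left(Z \right)} = 27 + 9 Z$
$\frac{A{\left(1488 \right)} + B{\left(35 \cdot 63 \right)}}{Q{\left(-558,-360 \right)} + 1721876} = \frac{-1275 + \left(27 + 9 \cdot 35 \cdot 63\right)}{160 + 1721876} = \frac{-1275 + \left(27 + 9 \cdot 2205\right)}{1722036} = \left(-1275 + \left(27 + 19845\right)\right) \frac{1}{1722036} = \left(-1275 + 19872\right) \frac{1}{1722036} = 18597 \cdot \frac{1}{1722036} = \frac{6199}{574012}$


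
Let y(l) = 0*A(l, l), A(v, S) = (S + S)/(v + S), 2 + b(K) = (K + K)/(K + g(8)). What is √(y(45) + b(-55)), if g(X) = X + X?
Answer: 4*√78/39 ≈ 0.90582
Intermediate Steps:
g(X) = 2*X
b(K) = -2 + 2*K/(16 + K) (b(K) = -2 + (K + K)/(K + 2*8) = -2 + (2*K)/(K + 16) = -2 + (2*K)/(16 + K) = -2 + 2*K/(16 + K))
A(v, S) = 2*S/(S + v) (A(v, S) = (2*S)/(S + v) = 2*S/(S + v))
y(l) = 0 (y(l) = 0*(2*l/(l + l)) = 0*(2*l/((2*l))) = 0*(2*l*(1/(2*l))) = 0*1 = 0)
√(y(45) + b(-55)) = √(0 - 32/(16 - 55)) = √(0 - 32/(-39)) = √(0 - 32*(-1/39)) = √(0 + 32/39) = √(32/39) = 4*√78/39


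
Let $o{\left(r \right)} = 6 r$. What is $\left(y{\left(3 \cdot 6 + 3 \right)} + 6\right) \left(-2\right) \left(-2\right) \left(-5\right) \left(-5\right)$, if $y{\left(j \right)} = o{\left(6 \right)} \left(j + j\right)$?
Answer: $151800$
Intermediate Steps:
$y{\left(j \right)} = 72 j$ ($y{\left(j \right)} = 6 \cdot 6 \left(j + j\right) = 36 \cdot 2 j = 72 j$)
$\left(y{\left(3 \cdot 6 + 3 \right)} + 6\right) \left(-2\right) \left(-2\right) \left(-5\right) \left(-5\right) = \left(72 \left(3 \cdot 6 + 3\right) + 6\right) \left(-2\right) \left(-2\right) \left(-5\right) \left(-5\right) = \left(72 \left(18 + 3\right) + 6\right) \left(-2\right) 10 \left(-5\right) = \left(72 \cdot 21 + 6\right) \left(-2\right) \left(-50\right) = \left(1512 + 6\right) \left(-2\right) \left(-50\right) = 1518 \left(-2\right) \left(-50\right) = \left(-3036\right) \left(-50\right) = 151800$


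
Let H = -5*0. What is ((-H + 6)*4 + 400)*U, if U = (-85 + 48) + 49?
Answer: 5088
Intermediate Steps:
H = 0
U = 12 (U = -37 + 49 = 12)
((-H + 6)*4 + 400)*U = ((-1*0 + 6)*4 + 400)*12 = ((0 + 6)*4 + 400)*12 = (6*4 + 400)*12 = (24 + 400)*12 = 424*12 = 5088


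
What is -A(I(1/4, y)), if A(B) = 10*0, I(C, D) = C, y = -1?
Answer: 0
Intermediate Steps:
A(B) = 0
-A(I(1/4, y)) = -1*0 = 0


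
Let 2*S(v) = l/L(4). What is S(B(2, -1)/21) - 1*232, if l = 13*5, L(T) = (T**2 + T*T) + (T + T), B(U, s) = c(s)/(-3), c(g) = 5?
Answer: -3699/16 ≈ -231.19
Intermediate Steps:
B(U, s) = -5/3 (B(U, s) = 5/(-3) = 5*(-1/3) = -5/3)
L(T) = 2*T + 2*T**2 (L(T) = (T**2 + T**2) + 2*T = 2*T**2 + 2*T = 2*T + 2*T**2)
l = 65
S(v) = 13/16 (S(v) = (65/((2*4*(1 + 4))))/2 = (65/((2*4*5)))/2 = (65/40)/2 = (65*(1/40))/2 = (1/2)*(13/8) = 13/16)
S(B(2, -1)/21) - 1*232 = 13/16 - 1*232 = 13/16 - 232 = -3699/16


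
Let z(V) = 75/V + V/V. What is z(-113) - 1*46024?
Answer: -5200674/113 ≈ -46024.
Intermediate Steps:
z(V) = 1 + 75/V (z(V) = 75/V + 1 = 1 + 75/V)
z(-113) - 1*46024 = (75 - 113)/(-113) - 1*46024 = -1/113*(-38) - 46024 = 38/113 - 46024 = -5200674/113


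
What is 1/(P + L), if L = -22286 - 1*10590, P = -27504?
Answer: -1/60380 ≈ -1.6562e-5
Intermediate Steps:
L = -32876 (L = -22286 - 10590 = -32876)
1/(P + L) = 1/(-27504 - 32876) = 1/(-60380) = -1/60380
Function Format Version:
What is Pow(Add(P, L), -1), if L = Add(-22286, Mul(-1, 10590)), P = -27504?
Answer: Rational(-1, 60380) ≈ -1.6562e-5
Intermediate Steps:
L = -32876 (L = Add(-22286, -10590) = -32876)
Pow(Add(P, L), -1) = Pow(Add(-27504, -32876), -1) = Pow(-60380, -1) = Rational(-1, 60380)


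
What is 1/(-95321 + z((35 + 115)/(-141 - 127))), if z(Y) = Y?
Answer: -134/12773089 ≈ -1.0491e-5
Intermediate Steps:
1/(-95321 + z((35 + 115)/(-141 - 127))) = 1/(-95321 + (35 + 115)/(-141 - 127)) = 1/(-95321 + 150/(-268)) = 1/(-95321 + 150*(-1/268)) = 1/(-95321 - 75/134) = 1/(-12773089/134) = -134/12773089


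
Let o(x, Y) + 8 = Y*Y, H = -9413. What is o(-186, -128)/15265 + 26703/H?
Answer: -253474007/143689445 ≈ -1.7640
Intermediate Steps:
o(x, Y) = -8 + Y² (o(x, Y) = -8 + Y*Y = -8 + Y²)
o(-186, -128)/15265 + 26703/H = (-8 + (-128)²)/15265 + 26703/(-9413) = (-8 + 16384)*(1/15265) + 26703*(-1/9413) = 16376*(1/15265) - 26703/9413 = 16376/15265 - 26703/9413 = -253474007/143689445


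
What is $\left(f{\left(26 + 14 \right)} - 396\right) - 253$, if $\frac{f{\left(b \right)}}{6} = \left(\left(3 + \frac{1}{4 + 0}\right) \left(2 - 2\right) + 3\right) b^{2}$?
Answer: $28151$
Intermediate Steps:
$f{\left(b \right)} = 18 b^{2}$ ($f{\left(b \right)} = 6 \left(\left(3 + \frac{1}{4 + 0}\right) \left(2 - 2\right) + 3\right) b^{2} = 6 \left(\left(3 + \frac{1}{4}\right) 0 + 3\right) b^{2} = 6 \left(\frac{13}{4} \cdot 0 + 3\right) b^{2} = 6 \left(0 + 3\right) b^{2} = 6 \cdot 3 b^{2} = 18 b^{2}$)
$\left(f{\left(26 + 14 \right)} - 396\right) - 253 = \left(18 \left(26 + 14\right)^{2} - 396\right) - 253 = \left(18 \cdot 40^{2} - 396\right) - 253 = \left(18 \cdot 1600 - 396\right) - 253 = \left(28800 - 396\right) - 253 = 28404 - 253 = 28151$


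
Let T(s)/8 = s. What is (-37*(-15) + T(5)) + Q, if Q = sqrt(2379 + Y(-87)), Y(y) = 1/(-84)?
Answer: 595 + sqrt(4196535)/42 ≈ 643.77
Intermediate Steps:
Y(y) = -1/84
T(s) = 8*s
Q = sqrt(4196535)/42 (Q = sqrt(2379 - 1/84) = sqrt(199835/84) = sqrt(4196535)/42 ≈ 48.775)
(-37*(-15) + T(5)) + Q = (-37*(-15) + 8*5) + sqrt(4196535)/42 = (555 + 40) + sqrt(4196535)/42 = 595 + sqrt(4196535)/42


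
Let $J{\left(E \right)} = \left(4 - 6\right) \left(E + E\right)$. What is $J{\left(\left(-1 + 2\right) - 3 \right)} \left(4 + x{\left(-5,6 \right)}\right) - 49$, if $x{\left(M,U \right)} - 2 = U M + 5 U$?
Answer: $-1$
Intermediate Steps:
$x{\left(M,U \right)} = 2 + 5 U + M U$ ($x{\left(M,U \right)} = 2 + \left(U M + 5 U\right) = 2 + \left(M U + 5 U\right) = 2 + \left(5 U + M U\right) = 2 + 5 U + M U$)
$J{\left(E \right)} = - 4 E$ ($J{\left(E \right)} = - 2 \cdot 2 E = - 4 E$)
$J{\left(\left(-1 + 2\right) - 3 \right)} \left(4 + x{\left(-5,6 \right)}\right) - 49 = - 4 \left(\left(-1 + 2\right) - 3\right) \left(4 + \left(2 + 5 \cdot 6 - 30\right)\right) - 49 = - 4 \left(1 - 3\right) \left(4 + \left(2 + 30 - 30\right)\right) - 49 = \left(-4\right) \left(-2\right) \left(4 + 2\right) - 49 = 8 \cdot 6 - 49 = 48 - 49 = -1$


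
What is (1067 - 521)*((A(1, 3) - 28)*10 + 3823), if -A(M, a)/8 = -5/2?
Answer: 2043678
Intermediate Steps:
A(M, a) = 20 (A(M, a) = -(-40)/2 = -8*(-5/2) = 20)
(1067 - 521)*((A(1, 3) - 28)*10 + 3823) = (1067 - 521)*((20 - 28)*10 + 3823) = 546*(-8*10 + 3823) = 546*(-80 + 3823) = 546*3743 = 2043678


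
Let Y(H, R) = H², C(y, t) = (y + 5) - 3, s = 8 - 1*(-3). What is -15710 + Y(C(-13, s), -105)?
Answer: -15589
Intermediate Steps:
s = 11 (s = 8 + 3 = 11)
C(y, t) = 2 + y (C(y, t) = (5 + y) - 3 = 2 + y)
-15710 + Y(C(-13, s), -105) = -15710 + (2 - 13)² = -15710 + (-11)² = -15710 + 121 = -15589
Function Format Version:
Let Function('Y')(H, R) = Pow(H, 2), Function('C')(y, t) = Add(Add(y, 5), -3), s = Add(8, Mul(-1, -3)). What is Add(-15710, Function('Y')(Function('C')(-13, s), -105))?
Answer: -15589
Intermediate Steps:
s = 11 (s = Add(8, 3) = 11)
Function('C')(y, t) = Add(2, y) (Function('C')(y, t) = Add(Add(5, y), -3) = Add(2, y))
Add(-15710, Function('Y')(Function('C')(-13, s), -105)) = Add(-15710, Pow(Add(2, -13), 2)) = Add(-15710, Pow(-11, 2)) = Add(-15710, 121) = -15589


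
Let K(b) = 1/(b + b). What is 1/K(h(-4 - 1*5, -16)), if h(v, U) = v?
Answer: -18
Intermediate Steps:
K(b) = 1/(2*b)
1/K(h(-4 - 1*5, -16)) = 1/(1/(2*(-4 - 1*5))) = 1/(1/(2*(-4 - 5))) = 1/((½)/(-9)) = 1/((½)*(-⅑)) = 1/(-1/18) = -18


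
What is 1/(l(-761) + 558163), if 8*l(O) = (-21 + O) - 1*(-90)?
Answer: 2/1116153 ≈ 1.7919e-6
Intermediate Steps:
l(O) = 69/8 + O/8 (l(O) = ((-21 + O) - 1*(-90))/8 = ((-21 + O) + 90)/8 = (69 + O)/8 = 69/8 + O/8)
1/(l(-761) + 558163) = 1/((69/8 + (1/8)*(-761)) + 558163) = 1/((69/8 - 761/8) + 558163) = 1/(-173/2 + 558163) = 1/(1116153/2) = 2/1116153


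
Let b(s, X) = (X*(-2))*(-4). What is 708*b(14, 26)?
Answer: 147264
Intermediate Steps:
b(s, X) = 8*X (b(s, X) = -2*X*(-4) = 8*X)
708*b(14, 26) = 708*(8*26) = 708*208 = 147264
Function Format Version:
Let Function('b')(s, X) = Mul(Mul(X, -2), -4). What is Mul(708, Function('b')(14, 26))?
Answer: 147264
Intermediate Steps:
Function('b')(s, X) = Mul(8, X) (Function('b')(s, X) = Mul(Mul(-2, X), -4) = Mul(8, X))
Mul(708, Function('b')(14, 26)) = Mul(708, Mul(8, 26)) = Mul(708, 208) = 147264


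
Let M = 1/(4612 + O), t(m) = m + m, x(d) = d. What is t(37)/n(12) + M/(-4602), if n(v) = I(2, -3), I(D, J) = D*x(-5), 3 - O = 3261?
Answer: -230551001/31155540 ≈ -7.4000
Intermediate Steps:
O = -3258 (O = 3 - 1*3261 = 3 - 3261 = -3258)
t(m) = 2*m
I(D, J) = -5*D (I(D, J) = D*(-5) = -5*D)
n(v) = -10 (n(v) = -5*2 = -10)
M = 1/1354 (M = 1/(4612 - 3258) = 1/1354 ≈ 0.00073855)
t(37)/n(12) + M/(-4602) = (2*37)/(-10) + (1/1354)/(-4602) = 74*(-1/10) + (1/1354)*(-1/4602) = -37/5 - 1/6231108 = -230551001/31155540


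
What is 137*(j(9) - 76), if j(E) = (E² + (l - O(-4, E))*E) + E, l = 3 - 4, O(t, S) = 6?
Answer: -6713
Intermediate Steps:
l = -1
j(E) = E² - 6*E (j(E) = (E² + (-1 - 1*6)*E) + E = (E² + (-1 - 6)*E) + E = (E² - 7*E) + E = E² - 6*E)
137*(j(9) - 76) = 137*(9*(-6 + 9) - 76) = 137*(9*3 - 76) = 137*(27 - 76) = 137*(-49) = -6713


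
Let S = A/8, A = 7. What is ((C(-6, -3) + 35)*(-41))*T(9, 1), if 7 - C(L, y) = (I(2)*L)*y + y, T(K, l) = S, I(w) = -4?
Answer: -33579/8 ≈ -4197.4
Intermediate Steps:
S = 7/8 ≈ 0.87500
T(K, l) = 7/8
C(L, y) = 7 - y + 4*L*y (C(L, y) = 7 - ((-4*L)*y + y) = 7 - (-4*L*y + y) = 7 - (y - 4*L*y) = 7 + (-y + 4*L*y) = 7 - y + 4*L*y)
((C(-6, -3) + 35)*(-41))*T(9, 1) = (((7 - 1*(-3) + 4*(-6)*(-3)) + 35)*(-41))*(7/8) = (((7 + 3 + 72) + 35)*(-41))*(7/8) = ((82 + 35)*(-41))*(7/8) = (117*(-41))*(7/8) = -4797*7/8 = -33579/8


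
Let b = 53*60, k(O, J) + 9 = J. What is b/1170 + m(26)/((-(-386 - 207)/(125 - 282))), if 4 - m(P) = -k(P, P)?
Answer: -65725/23127 ≈ -2.8419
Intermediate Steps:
k(O, J) = -9 + J
b = 3180
m(P) = -5 + P (m(P) = 4 - (-1)*(-9 + P)*1 = 4 - (-1)*(-9 + P) = 4 - (9 - P) = 4 + (-9 + P) = -5 + P)
b/1170 + m(26)/((-(-386 - 207)/(125 - 282))) = 3180/1170 + (-5 + 26)/((-(-386 - 207)/(125 - 282))) = 3180*(1/1170) + 21/((-(-593)/(-157))) = 106/39 + 21/((-(-593)*(-1)/157)) = 106/39 + 21/((-1*593/157)) = 106/39 + 21/(-593/157) = 106/39 + 21*(-157/593) = 106/39 - 3297/593 = -65725/23127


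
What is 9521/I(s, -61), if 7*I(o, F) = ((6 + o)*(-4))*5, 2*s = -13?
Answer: 66647/10 ≈ 6664.7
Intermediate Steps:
s = -13/2 (s = (1/2)*(-13) = -13/2 ≈ -6.5000)
I(o, F) = -120/7 - 20*o/7 (I(o, F) = (((6 + o)*(-4))*5)/7 = ((-24 - 4*o)*5)/7 = (-120 - 20*o)/7 = -120/7 - 20*o/7)
9521/I(s, -61) = 9521/(-120/7 - 20/7*(-13/2)) = 9521/(-120/7 + 130/7) = 9521/(10/7) = 9521*(7/10) = 66647/10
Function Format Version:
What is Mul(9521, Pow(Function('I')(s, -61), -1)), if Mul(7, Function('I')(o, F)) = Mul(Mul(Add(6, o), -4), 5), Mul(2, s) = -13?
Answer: Rational(66647, 10) ≈ 6664.7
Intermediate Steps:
s = Rational(-13, 2) (s = Mul(Rational(1, 2), -13) = Rational(-13, 2) ≈ -6.5000)
Function('I')(o, F) = Add(Rational(-120, 7), Mul(Rational(-20, 7), o)) (Function('I')(o, F) = Mul(Rational(1, 7), Mul(Mul(Add(6, o), -4), 5)) = Mul(Rational(1, 7), Mul(Add(-24, Mul(-4, o)), 5)) = Mul(Rational(1, 7), Add(-120, Mul(-20, o))) = Add(Rational(-120, 7), Mul(Rational(-20, 7), o)))
Mul(9521, Pow(Function('I')(s, -61), -1)) = Mul(9521, Pow(Add(Rational(-120, 7), Mul(Rational(-20, 7), Rational(-13, 2))), -1)) = Mul(9521, Pow(Add(Rational(-120, 7), Rational(130, 7)), -1)) = Mul(9521, Pow(Rational(10, 7), -1)) = Mul(9521, Rational(7, 10)) = Rational(66647, 10)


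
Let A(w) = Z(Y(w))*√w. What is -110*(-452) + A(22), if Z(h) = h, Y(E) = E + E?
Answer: 49720 + 44*√22 ≈ 49926.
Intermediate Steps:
Y(E) = 2*E
A(w) = 2*w^(3/2) (A(w) = (2*w)*√w = 2*w^(3/2))
-110*(-452) + A(22) = -110*(-452) + 2*22^(3/2) = 49720 + 2*(22*√22) = 49720 + 44*√22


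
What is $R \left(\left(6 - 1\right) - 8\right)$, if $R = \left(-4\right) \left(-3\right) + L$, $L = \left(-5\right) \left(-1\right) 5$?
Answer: $-111$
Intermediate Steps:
$L = 25$ ($L = 5 \cdot 5 = 25$)
$R = 37$ ($R = \left(-4\right) \left(-3\right) + 25 = 12 + 25 = 37$)
$R \left(\left(6 - 1\right) - 8\right) = 37 \left(\left(6 - 1\right) - 8\right) = 37 \left(5 - 8\right) = 37 \left(-3\right) = -111$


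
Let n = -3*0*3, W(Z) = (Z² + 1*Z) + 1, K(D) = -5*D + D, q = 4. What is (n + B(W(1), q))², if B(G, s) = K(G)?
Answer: 144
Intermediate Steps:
K(D) = -4*D
W(Z) = 1 + Z + Z² (W(Z) = (Z² + Z) + 1 = (Z + Z²) + 1 = 1 + Z + Z²)
B(G, s) = -4*G
n = 0 (n = 0*3 = 0)
(n + B(W(1), q))² = (0 - 4*(1 + 1 + 1²))² = (0 - 4*(1 + 1 + 1))² = (0 - 4*3)² = (0 - 12)² = (-12)² = 144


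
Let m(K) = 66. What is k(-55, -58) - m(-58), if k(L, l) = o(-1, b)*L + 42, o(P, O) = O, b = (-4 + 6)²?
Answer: -244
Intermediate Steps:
b = 4 (b = 2² = 4)
k(L, l) = 42 + 4*L (k(L, l) = 4*L + 42 = 42 + 4*L)
k(-55, -58) - m(-58) = (42 + 4*(-55)) - 1*66 = (42 - 220) - 66 = -178 - 66 = -244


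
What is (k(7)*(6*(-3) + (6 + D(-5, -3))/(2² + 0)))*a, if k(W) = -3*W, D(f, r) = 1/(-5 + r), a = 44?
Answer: 122199/8 ≈ 15275.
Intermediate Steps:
(k(7)*(6*(-3) + (6 + D(-5, -3))/(2² + 0)))*a = ((-3*7)*(6*(-3) + (6 + 1/(-5 - 3))/(2² + 0)))*44 = -21*(-18 + (6 + 1/(-8))/(4 + 0))*44 = -21*(-18 + (6 - ⅛)/4)*44 = -21*(-18 + (47/8)*(¼))*44 = -21*(-18 + 47/32)*44 = -21*(-529/32)*44 = (11109/32)*44 = 122199/8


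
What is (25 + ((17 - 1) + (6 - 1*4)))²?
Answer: 1849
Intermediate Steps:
(25 + ((17 - 1) + (6 - 1*4)))² = (25 + (16 + (6 - 4)))² = (25 + (16 + 2))² = (25 + 18)² = 43² = 1849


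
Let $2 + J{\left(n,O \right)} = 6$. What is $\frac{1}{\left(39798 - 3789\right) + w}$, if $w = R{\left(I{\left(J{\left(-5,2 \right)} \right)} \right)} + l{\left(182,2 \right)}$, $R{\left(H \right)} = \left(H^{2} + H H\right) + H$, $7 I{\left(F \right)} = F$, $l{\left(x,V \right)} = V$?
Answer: $\frac{49}{1764599} \approx 2.7768 \cdot 10^{-5}$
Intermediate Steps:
$J{\left(n,O \right)} = 4$ ($J{\left(n,O \right)} = -2 + 6 = 4$)
$I{\left(F \right)} = \frac{F}{7}$
$R{\left(H \right)} = H + 2 H^{2}$ ($R{\left(H \right)} = \left(H^{2} + H^{2}\right) + H = 2 H^{2} + H = H + 2 H^{2}$)
$w = \frac{158}{49}$ ($w = \frac{1}{7} \cdot 4 \left(1 + 2 \cdot \frac{1}{7} \cdot 4\right) + 2 = \frac{4 \left(1 + 2 \cdot \frac{4}{7}\right)}{7} + 2 = \frac{4 \left(1 + \frac{8}{7}\right)}{7} + 2 = \frac{4}{7} \cdot \frac{15}{7} + 2 = \frac{60}{49} + 2 = \frac{158}{49} \approx 3.2245$)
$\frac{1}{\left(39798 - 3789\right) + w} = \frac{1}{\left(39798 - 3789\right) + \frac{158}{49}} = \frac{1}{36009 + \frac{158}{49}} = \frac{1}{\frac{1764599}{49}} = \frac{49}{1764599}$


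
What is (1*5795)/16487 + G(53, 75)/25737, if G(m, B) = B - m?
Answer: 149508629/424325919 ≈ 0.35234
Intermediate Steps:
(1*5795)/16487 + G(53, 75)/25737 = (1*5795)/16487 + (75 - 1*53)/25737 = 5795*(1/16487) + (75 - 53)*(1/25737) = 5795/16487 + 22*(1/25737) = 5795/16487 + 22/25737 = 149508629/424325919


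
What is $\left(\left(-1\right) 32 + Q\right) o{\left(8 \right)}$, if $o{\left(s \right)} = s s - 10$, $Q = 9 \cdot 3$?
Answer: $-270$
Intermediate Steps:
$Q = 27$
$o{\left(s \right)} = -10 + s^{2}$ ($o{\left(s \right)} = s^{2} - 10 = -10 + s^{2}$)
$\left(\left(-1\right) 32 + Q\right) o{\left(8 \right)} = \left(\left(-1\right) 32 + 27\right) \left(-10 + 8^{2}\right) = \left(-32 + 27\right) \left(-10 + 64\right) = \left(-5\right) 54 = -270$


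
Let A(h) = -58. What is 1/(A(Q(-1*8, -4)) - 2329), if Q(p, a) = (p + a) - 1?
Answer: -1/2387 ≈ -0.00041894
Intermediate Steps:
Q(p, a) = -1 + a + p (Q(p, a) = (a + p) - 1 = -1 + a + p)
1/(A(Q(-1*8, -4)) - 2329) = 1/(-58 - 2329) = 1/(-2387) = -1/2387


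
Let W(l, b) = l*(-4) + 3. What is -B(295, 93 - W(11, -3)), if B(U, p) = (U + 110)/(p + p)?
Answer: -405/268 ≈ -1.5112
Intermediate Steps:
W(l, b) = 3 - 4*l (W(l, b) = -4*l + 3 = 3 - 4*l)
B(U, p) = (110 + U)/(2*p) (B(U, p) = (110 + U)/((2*p)) = (110 + U)*(1/(2*p)) = (110 + U)/(2*p))
-B(295, 93 - W(11, -3)) = -(110 + 295)/(2*(93 - (3 - 4*11))) = -405/(2*(93 - (3 - 44))) = -405/(2*(93 - 1*(-41))) = -405/(2*(93 + 41)) = -405/(2*134) = -1*405/268 = -405/268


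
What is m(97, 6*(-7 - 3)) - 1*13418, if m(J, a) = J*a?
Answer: -19238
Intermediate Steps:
m(97, 6*(-7 - 3)) - 1*13418 = 97*(6*(-7 - 3)) - 1*13418 = 97*(6*(-10)) - 13418 = 97*(-60) - 13418 = -5820 - 13418 = -19238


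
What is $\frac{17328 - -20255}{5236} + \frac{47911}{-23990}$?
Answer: $\frac{46482441}{8972260} \approx 5.1807$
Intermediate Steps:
$\frac{17328 - -20255}{5236} + \frac{47911}{-23990} = \left(17328 + 20255\right) \frac{1}{5236} + 47911 \left(- \frac{1}{23990}\right) = 37583 \cdot \frac{1}{5236} - \frac{47911}{23990} = \frac{5369}{748} - \frac{47911}{23990} = \frac{46482441}{8972260}$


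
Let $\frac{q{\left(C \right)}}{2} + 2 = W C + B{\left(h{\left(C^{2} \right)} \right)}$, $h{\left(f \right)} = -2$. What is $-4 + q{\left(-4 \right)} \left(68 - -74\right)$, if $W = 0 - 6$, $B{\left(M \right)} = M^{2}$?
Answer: $7380$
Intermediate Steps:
$W = -6$ ($W = 0 - 6 = -6$)
$q{\left(C \right)} = 4 - 12 C$ ($q{\left(C \right)} = -4 + 2 \left(- 6 C + \left(-2\right)^{2}\right) = -4 + 2 \left(- 6 C + 4\right) = -4 + 2 \left(4 - 6 C\right) = -4 - \left(-8 + 12 C\right) = 4 - 12 C$)
$-4 + q{\left(-4 \right)} \left(68 - -74\right) = -4 + \left(4 - -48\right) \left(68 - -74\right) = -4 + \left(4 + 48\right) \left(68 + 74\right) = -4 + 52 \cdot 142 = -4 + 7384 = 7380$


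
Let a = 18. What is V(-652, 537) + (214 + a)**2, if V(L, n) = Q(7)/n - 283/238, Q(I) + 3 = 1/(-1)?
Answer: 6878877221/127806 ≈ 53823.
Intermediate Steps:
Q(I) = -4 (Q(I) = -3 + 1/(-1) = -3 - 1 = -4)
V(L, n) = -283/238 - 4/n (V(L, n) = -4/n - 283/238 = -283/238 - 4/n)
V(-652, 537) + (214 + a)**2 = (-283/238 - 4/537) + (214 + 18)**2 = (-283/238 - 4*1/537) + 232**2 = (-283/238 - 4/537) + 53824 = -152923/127806 + 53824 = 6878877221/127806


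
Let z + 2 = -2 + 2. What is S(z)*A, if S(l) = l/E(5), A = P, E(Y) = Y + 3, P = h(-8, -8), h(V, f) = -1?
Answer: ¼ ≈ 0.25000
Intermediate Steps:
P = -1
E(Y) = 3 + Y
A = -1
z = -2 (z = -2 + (-2 + 2) = -2 + 0 = -2)
S(l) = l/8 (S(l) = l/(3 + 5) = l/8)
S(z)*A = ((⅛)*(-2))*(-1) = -¼*(-1) = ¼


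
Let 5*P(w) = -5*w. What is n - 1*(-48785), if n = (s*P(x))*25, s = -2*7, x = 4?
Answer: 50185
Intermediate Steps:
s = -14
P(w) = -w (P(w) = (-5*w)/5 = -w)
n = 1400 (n = -(-14)*4*25 = -14*(-4)*25 = 56*25 = 1400)
n - 1*(-48785) = 1400 - 1*(-48785) = 1400 + 48785 = 50185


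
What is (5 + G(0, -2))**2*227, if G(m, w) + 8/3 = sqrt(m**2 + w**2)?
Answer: 38363/9 ≈ 4262.6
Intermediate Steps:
G(m, w) = -8/3 + sqrt(m**2 + w**2)
(5 + G(0, -2))**2*227 = (5 + (-8/3 + sqrt(0**2 + (-2)**2)))**2*227 = (5 + (-8/3 + sqrt(0 + 4)))**2*227 = (5 + (-8/3 + sqrt(4)))**2*227 = (5 + (-8/3 + 2))**2*227 = (5 - 2/3)**2*227 = (13/3)**2*227 = (169/9)*227 = 38363/9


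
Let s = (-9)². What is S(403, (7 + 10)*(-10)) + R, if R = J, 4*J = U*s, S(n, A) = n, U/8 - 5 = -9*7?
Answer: -8993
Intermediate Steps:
U = -464 (U = 40 + 8*(-9*7) = 40 + 8*(-63) = 40 - 504 = -464)
s = 81
J = -9396 (J = (-464*81)/4 = (¼)*(-37584) = -9396)
R = -9396
S(403, (7 + 10)*(-10)) + R = 403 - 9396 = -8993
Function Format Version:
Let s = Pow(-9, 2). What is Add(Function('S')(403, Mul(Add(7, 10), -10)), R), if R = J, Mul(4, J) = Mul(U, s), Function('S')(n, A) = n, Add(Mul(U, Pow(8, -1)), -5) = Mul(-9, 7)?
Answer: -8993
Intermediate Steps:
U = -464 (U = Add(40, Mul(8, Mul(-9, 7))) = Add(40, Mul(8, -63)) = Add(40, -504) = -464)
s = 81
J = -9396 (J = Mul(Rational(1, 4), Mul(-464, 81)) = Mul(Rational(1, 4), -37584) = -9396)
R = -9396
Add(Function('S')(403, Mul(Add(7, 10), -10)), R) = Add(403, -9396) = -8993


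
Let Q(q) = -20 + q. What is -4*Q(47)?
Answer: -108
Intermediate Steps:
-4*Q(47) = -4*(-20 + 47) = -4*27 = -108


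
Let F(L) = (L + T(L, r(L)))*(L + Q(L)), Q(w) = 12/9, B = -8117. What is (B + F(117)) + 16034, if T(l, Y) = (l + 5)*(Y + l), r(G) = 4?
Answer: 5305796/3 ≈ 1.7686e+6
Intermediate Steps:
Q(w) = 4/3 (Q(w) = 12*(⅑) = 4/3)
T(l, Y) = (5 + l)*(Y + l)
F(L) = (4/3 + L)*(20 + L² + 10*L) (F(L) = (L + (L² + 5*4 + 5*L + 4*L))*(L + 4/3) = (L + (L² + 20 + 5*L + 4*L))*(4/3 + L) = (L + (20 + L² + 9*L))*(4/3 + L) = (20 + L² + 10*L)*(4/3 + L) = (4/3 + L)*(20 + L² + 10*L))
(B + F(117)) + 16034 = (-8117 + (80/3 + 117³ + (34/3)*117² + (100/3)*117)) + 16034 = (-8117 + (80/3 + 1601613 + (34/3)*13689 + 3900)) + 16034 = (-8117 + (80/3 + 1601613 + 155142 + 3900)) + 16034 = (-8117 + 5282045/3) + 16034 = 5257694/3 + 16034 = 5305796/3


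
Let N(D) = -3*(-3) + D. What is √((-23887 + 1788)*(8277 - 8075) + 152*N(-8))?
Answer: I*√4463846 ≈ 2112.8*I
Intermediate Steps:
N(D) = 9 + D
√((-23887 + 1788)*(8277 - 8075) + 152*N(-8)) = √((-23887 + 1788)*(8277 - 8075) + 152*(9 - 8)) = √(-22099*202 + 152*1) = √(-4463998 + 152) = √(-4463846) = I*√4463846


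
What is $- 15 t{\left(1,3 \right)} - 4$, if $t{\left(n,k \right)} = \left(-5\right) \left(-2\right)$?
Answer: $-154$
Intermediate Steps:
$t{\left(n,k \right)} = 10$
$- 15 t{\left(1,3 \right)} - 4 = \left(-15\right) 10 - 4 = -150 - 4 = -154$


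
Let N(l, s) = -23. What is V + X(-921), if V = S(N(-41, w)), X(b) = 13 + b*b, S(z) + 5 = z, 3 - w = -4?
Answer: 848226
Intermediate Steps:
w = 7 (w = 3 - 1*(-4) = 3 + 4 = 7)
S(z) = -5 + z
X(b) = 13 + b²
V = -28 (V = -5 - 23 = -28)
V + X(-921) = -28 + (13 + (-921)²) = -28 + (13 + 848241) = -28 + 848254 = 848226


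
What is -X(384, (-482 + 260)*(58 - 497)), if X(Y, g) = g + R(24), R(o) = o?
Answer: -97482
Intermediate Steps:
X(Y, g) = 24 + g (X(Y, g) = g + 24 = 24 + g)
-X(384, (-482 + 260)*(58 - 497)) = -(24 + (-482 + 260)*(58 - 497)) = -(24 - 222*(-439)) = -(24 + 97458) = -1*97482 = -97482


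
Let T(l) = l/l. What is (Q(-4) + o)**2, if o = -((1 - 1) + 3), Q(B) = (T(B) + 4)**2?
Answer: 484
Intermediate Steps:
T(l) = 1
Q(B) = 25 (Q(B) = (1 + 4)**2 = 5**2 = 25)
o = -3 (o = -(0 + 3) = -1*3 = -3)
(Q(-4) + o)**2 = (25 - 3)**2 = 22**2 = 484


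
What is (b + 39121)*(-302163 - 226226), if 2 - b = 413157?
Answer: 197635451226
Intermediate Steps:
b = -413155 (b = 2 - 1*413157 = 2 - 413157 = -413155)
(b + 39121)*(-302163 - 226226) = (-413155 + 39121)*(-302163 - 226226) = -374034*(-528389) = 197635451226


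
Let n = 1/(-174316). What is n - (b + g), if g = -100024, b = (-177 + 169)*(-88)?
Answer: 17313065119/174316 ≈ 99320.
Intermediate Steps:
b = 704 (b = -8*(-88) = 704)
n = -1/174316 ≈ -5.7367e-6
n - (b + g) = -1/174316 - (704 - 100024) = -1/174316 - 1*(-99320) = -1/174316 + 99320 = 17313065119/174316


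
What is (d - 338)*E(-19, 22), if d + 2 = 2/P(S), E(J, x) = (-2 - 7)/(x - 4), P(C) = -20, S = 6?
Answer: 3401/20 ≈ 170.05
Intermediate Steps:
E(J, x) = -9/(-4 + x)
d = -21/10 (d = -2 + 2/(-20) = -2 + 2*(-1/20) = -2 - ⅒ = -21/10 ≈ -2.1000)
(d - 338)*E(-19, 22) = (-21/10 - 338)*(-9/(-4 + 22)) = -(-30609)/(10*18) = -3401/10*(-½) = 3401/20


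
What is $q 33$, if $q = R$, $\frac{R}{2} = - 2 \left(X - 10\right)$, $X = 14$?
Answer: $-528$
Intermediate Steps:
$R = -16$ ($R = 2 \left(- 2 \left(14 - 10\right)\right) = 2 \left(\left(-2\right) 4\right) = 2 \left(-8\right) = -16$)
$q = -16$
$q 33 = \left(-16\right) 33 = -528$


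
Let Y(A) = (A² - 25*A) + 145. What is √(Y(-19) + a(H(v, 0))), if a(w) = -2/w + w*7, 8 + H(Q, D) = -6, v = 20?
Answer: √43274/7 ≈ 29.718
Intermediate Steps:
Y(A) = 145 + A² - 25*A
H(Q, D) = -14 (H(Q, D) = -8 - 6 = -14)
a(w) = -2/w + 7*w
√(Y(-19) + a(H(v, 0))) = √((145 + (-19)² - 25*(-19)) + (-2/(-14) + 7*(-14))) = √((145 + 361 + 475) + (-2*(-1/14) - 98)) = √(981 + (⅐ - 98)) = √(981 - 685/7) = √(6182/7) = √43274/7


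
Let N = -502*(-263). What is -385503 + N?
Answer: -253477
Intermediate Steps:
N = 132026
-385503 + N = -385503 + 132026 = -253477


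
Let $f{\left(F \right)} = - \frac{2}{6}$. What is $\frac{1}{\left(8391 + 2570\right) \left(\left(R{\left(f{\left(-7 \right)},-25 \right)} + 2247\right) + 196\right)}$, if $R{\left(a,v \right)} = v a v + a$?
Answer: $\frac{3}{73471583} \approx 4.0832 \cdot 10^{-8}$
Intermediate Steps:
$f{\left(F \right)} = - \frac{1}{3}$ ($f{\left(F \right)} = \left(-2\right) \frac{1}{6} = - \frac{1}{3}$)
$R{\left(a,v \right)} = a + a v^{2}$ ($R{\left(a,v \right)} = a v v + a = a v^{2} + a = a + a v^{2}$)
$\frac{1}{\left(8391 + 2570\right) \left(\left(R{\left(f{\left(-7 \right)},-25 \right)} + 2247\right) + 196\right)} = \frac{1}{\left(8391 + 2570\right) \left(\left(- \frac{1 + \left(-25\right)^{2}}{3} + 2247\right) + 196\right)} = \frac{1}{10961 \left(\left(- \frac{1 + 625}{3} + 2247\right) + 196\right)} = \frac{1}{10961 \left(\left(\left(- \frac{1}{3}\right) 626 + 2247\right) + 196\right)} = \frac{1}{10961 \left(\left(- \frac{626}{3} + 2247\right) + 196\right)} = \frac{1}{10961 \left(\frac{6115}{3} + 196\right)} = \frac{1}{10961 \cdot \frac{6703}{3}} = \frac{1}{10961} \cdot \frac{3}{6703} = \frac{3}{73471583}$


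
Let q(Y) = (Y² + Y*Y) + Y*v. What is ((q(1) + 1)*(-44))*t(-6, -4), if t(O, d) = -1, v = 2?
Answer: 220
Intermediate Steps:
q(Y) = 2*Y + 2*Y² (q(Y) = (Y² + Y*Y) + Y*2 = (Y² + Y²) + 2*Y = 2*Y² + 2*Y = 2*Y + 2*Y²)
((q(1) + 1)*(-44))*t(-6, -4) = ((2*1*(1 + 1) + 1)*(-44))*(-1) = ((2*1*2 + 1)*(-44))*(-1) = ((4 + 1)*(-44))*(-1) = (5*(-44))*(-1) = -220*(-1) = 220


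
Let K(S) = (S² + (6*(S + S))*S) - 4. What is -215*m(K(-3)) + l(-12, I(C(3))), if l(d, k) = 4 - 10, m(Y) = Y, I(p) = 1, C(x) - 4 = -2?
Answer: -24301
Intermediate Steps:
C(x) = 2 (C(x) = 4 - 2 = 2)
K(S) = -4 + 13*S² (K(S) = (S² + (6*(2*S))*S) - 4 = (S² + (12*S)*S) - 4 = (S² + 12*S²) - 4 = 13*S² - 4 = -4 + 13*S²)
l(d, k) = -6
-215*m(K(-3)) + l(-12, I(C(3))) = -215*(-4 + 13*(-3)²) - 6 = -215*(-4 + 13*9) - 6 = -215*(-4 + 117) - 6 = -215*113 - 6 = -24295 - 6 = -24301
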